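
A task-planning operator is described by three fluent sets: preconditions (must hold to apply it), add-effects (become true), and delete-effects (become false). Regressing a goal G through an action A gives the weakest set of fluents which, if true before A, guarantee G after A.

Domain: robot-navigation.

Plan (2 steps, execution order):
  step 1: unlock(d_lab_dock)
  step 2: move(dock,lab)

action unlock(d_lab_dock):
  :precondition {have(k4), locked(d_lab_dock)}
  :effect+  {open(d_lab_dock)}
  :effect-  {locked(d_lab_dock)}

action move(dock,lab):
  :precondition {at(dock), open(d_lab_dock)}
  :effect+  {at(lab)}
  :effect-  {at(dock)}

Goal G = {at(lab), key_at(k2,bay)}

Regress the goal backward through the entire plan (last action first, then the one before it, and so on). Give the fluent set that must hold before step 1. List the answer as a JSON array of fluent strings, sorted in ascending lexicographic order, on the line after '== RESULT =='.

Regress step by step:
  through step 2 (move(dock,lab)): drop {at(lab)}, keep {key_at(k2,bay)}, require {at(dock), open(d_lab_dock)}
    → {at(dock), key_at(k2,bay), open(d_lab_dock)}
  through step 1 (unlock(d_lab_dock)): drop {open(d_lab_dock)}, keep {at(dock), key_at(k2,bay)}, require {have(k4), locked(d_lab_dock)}
    → {at(dock), have(k4), key_at(k2,bay), locked(d_lab_dock)}

== RESULT ==
["at(dock)", "have(k4)", "key_at(k2,bay)", "locked(d_lab_dock)"]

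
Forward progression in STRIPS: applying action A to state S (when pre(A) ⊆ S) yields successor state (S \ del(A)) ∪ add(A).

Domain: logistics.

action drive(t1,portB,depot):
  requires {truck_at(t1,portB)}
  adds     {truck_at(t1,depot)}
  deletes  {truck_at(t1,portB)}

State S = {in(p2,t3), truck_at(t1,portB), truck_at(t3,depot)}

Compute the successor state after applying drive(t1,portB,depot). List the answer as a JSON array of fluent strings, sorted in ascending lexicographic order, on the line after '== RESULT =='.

Compute (S \ del) ∪ add:
  pre ⊆ S: {truck_at(t1,portB)} ⊆ S  — applicable
  S \ del = {in(p2,t3), truck_at(t3,depot)}
  ∪ add   = {in(p2,t3), truck_at(t1,depot), truck_at(t3,depot)}

== RESULT ==
["in(p2,t3)", "truck_at(t1,depot)", "truck_at(t3,depot)"]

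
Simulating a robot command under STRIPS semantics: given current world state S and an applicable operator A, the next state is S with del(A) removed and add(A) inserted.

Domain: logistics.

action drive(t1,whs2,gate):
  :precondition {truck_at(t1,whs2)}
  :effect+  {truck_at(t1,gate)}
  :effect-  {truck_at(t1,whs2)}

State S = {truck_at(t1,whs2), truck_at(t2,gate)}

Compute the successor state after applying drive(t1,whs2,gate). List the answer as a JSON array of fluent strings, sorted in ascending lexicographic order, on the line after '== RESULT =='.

Compute (S \ del) ∪ add:
  pre ⊆ S: {truck_at(t1,whs2)} ⊆ S  — applicable
  S \ del = {truck_at(t2,gate)}
  ∪ add   = {truck_at(t1,gate), truck_at(t2,gate)}

== RESULT ==
["truck_at(t1,gate)", "truck_at(t2,gate)"]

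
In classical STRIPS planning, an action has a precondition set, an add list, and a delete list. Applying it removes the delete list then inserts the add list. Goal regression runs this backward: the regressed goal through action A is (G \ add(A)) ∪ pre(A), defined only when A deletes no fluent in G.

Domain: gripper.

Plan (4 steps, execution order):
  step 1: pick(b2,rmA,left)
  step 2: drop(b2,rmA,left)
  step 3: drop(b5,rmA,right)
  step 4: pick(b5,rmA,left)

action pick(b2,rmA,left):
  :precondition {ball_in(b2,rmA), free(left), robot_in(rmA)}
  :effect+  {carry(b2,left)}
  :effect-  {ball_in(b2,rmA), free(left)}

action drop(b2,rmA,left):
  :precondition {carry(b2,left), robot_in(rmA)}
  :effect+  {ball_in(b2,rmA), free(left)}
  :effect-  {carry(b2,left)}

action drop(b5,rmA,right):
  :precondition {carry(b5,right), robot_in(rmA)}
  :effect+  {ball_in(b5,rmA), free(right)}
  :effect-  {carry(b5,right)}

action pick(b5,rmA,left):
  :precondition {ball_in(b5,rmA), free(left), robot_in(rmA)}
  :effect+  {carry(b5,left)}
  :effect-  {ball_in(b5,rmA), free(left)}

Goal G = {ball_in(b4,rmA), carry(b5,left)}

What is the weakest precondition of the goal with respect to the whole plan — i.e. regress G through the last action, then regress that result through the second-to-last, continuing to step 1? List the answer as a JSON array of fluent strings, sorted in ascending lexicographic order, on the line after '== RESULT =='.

Work backward from the goal:
  through step 4 (pick(b5,rmA,left)): drop {carry(b5,left)}, keep {ball_in(b4,rmA)}, require {ball_in(b5,rmA), free(left), robot_in(rmA)}
    → {ball_in(b4,rmA), ball_in(b5,rmA), free(left), robot_in(rmA)}
  through step 3 (drop(b5,rmA,right)): drop {ball_in(b5,rmA)}, keep {ball_in(b4,rmA), free(left), robot_in(rmA)}, require {carry(b5,right), robot_in(rmA)}
    → {ball_in(b4,rmA), carry(b5,right), free(left), robot_in(rmA)}
  through step 2 (drop(b2,rmA,left)): drop {free(left)}, keep {ball_in(b4,rmA), carry(b5,right), robot_in(rmA)}, require {carry(b2,left), robot_in(rmA)}
    → {ball_in(b4,rmA), carry(b2,left), carry(b5,right), robot_in(rmA)}
  through step 1 (pick(b2,rmA,left)): drop {carry(b2,left)}, keep {ball_in(b4,rmA), carry(b5,right), robot_in(rmA)}, require {ball_in(b2,rmA), free(left), robot_in(rmA)}
    → {ball_in(b2,rmA), ball_in(b4,rmA), carry(b5,right), free(left), robot_in(rmA)}

== RESULT ==
["ball_in(b2,rmA)", "ball_in(b4,rmA)", "carry(b5,right)", "free(left)", "robot_in(rmA)"]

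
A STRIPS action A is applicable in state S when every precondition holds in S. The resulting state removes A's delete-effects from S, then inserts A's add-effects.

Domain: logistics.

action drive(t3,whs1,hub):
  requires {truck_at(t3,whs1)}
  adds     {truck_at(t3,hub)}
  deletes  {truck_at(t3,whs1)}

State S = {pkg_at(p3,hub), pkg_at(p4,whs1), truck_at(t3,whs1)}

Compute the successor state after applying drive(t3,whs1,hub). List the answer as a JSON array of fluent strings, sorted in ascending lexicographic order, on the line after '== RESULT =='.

Progress:
  pre ⊆ S: {truck_at(t3,whs1)} ⊆ S  — applicable
  S \ del = {pkg_at(p3,hub), pkg_at(p4,whs1)}
  ∪ add   = {pkg_at(p3,hub), pkg_at(p4,whs1), truck_at(t3,hub)}

== RESULT ==
["pkg_at(p3,hub)", "pkg_at(p4,whs1)", "truck_at(t3,hub)"]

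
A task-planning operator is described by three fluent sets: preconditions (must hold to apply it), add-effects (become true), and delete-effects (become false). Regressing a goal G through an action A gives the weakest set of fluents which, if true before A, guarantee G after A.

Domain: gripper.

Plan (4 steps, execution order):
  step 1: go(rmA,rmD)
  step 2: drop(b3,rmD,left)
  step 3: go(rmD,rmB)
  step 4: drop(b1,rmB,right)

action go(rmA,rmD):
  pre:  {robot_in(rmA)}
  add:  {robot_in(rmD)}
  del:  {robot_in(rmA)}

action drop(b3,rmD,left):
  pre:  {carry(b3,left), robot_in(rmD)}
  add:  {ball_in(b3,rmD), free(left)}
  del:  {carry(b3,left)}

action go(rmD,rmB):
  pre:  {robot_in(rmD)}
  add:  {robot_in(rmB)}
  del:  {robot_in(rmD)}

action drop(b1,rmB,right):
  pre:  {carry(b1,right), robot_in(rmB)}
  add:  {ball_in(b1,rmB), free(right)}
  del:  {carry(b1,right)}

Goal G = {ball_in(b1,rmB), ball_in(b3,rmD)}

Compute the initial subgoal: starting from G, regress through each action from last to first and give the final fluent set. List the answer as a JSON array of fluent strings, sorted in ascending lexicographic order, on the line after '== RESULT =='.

Work backward from the goal:
  through step 4 (drop(b1,rmB,right)): drop {ball_in(b1,rmB)}, keep {ball_in(b3,rmD)}, require {carry(b1,right), robot_in(rmB)}
    → {ball_in(b3,rmD), carry(b1,right), robot_in(rmB)}
  through step 3 (go(rmD,rmB)): drop {robot_in(rmB)}, keep {ball_in(b3,rmD), carry(b1,right)}, require {robot_in(rmD)}
    → {ball_in(b3,rmD), carry(b1,right), robot_in(rmD)}
  through step 2 (drop(b3,rmD,left)): drop {ball_in(b3,rmD)}, keep {carry(b1,right), robot_in(rmD)}, require {carry(b3,left), robot_in(rmD)}
    → {carry(b1,right), carry(b3,left), robot_in(rmD)}
  through step 1 (go(rmA,rmD)): drop {robot_in(rmD)}, keep {carry(b1,right), carry(b3,left)}, require {robot_in(rmA)}
    → {carry(b1,right), carry(b3,left), robot_in(rmA)}

== RESULT ==
["carry(b1,right)", "carry(b3,left)", "robot_in(rmA)"]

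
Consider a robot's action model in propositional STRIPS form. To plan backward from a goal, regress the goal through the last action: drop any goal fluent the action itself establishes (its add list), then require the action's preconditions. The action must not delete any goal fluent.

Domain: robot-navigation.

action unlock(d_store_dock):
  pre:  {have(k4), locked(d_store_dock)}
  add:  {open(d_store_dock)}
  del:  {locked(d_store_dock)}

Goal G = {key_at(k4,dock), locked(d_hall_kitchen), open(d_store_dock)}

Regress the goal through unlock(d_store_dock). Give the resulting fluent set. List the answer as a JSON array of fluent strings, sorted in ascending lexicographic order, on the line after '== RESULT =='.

Regress:
  G ∩ del = {}  (empty — regression defined)
  G \ add = {key_at(k4,dock), locked(d_hall_kitchen), open(d_store_dock)} \ {open(d_store_dock)} = {key_at(k4,dock), locked(d_hall_kitchen)}
  ∪ pre   = {key_at(k4,dock), locked(d_hall_kitchen)} ∪ {have(k4), locked(d_store_dock)}
          = {have(k4), key_at(k4,dock), locked(d_hall_kitchen), locked(d_store_dock)}

== RESULT ==
["have(k4)", "key_at(k4,dock)", "locked(d_hall_kitchen)", "locked(d_store_dock)"]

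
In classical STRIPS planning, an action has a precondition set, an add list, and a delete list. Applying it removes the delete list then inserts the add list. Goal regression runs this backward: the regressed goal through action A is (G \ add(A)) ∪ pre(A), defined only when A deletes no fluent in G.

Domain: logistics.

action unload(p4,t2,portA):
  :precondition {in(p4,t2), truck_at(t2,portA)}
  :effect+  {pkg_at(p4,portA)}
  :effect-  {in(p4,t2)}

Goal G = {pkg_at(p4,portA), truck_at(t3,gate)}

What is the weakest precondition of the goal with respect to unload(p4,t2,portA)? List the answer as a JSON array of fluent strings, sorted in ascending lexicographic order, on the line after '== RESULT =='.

Regress:
  G ∩ del = {}  (empty — regression defined)
  G \ add = {pkg_at(p4,portA), truck_at(t3,gate)} \ {pkg_at(p4,portA)} = {truck_at(t3,gate)}
  ∪ pre   = {truck_at(t3,gate)} ∪ {in(p4,t2), truck_at(t2,portA)}
          = {in(p4,t2), truck_at(t2,portA), truck_at(t3,gate)}

== RESULT ==
["in(p4,t2)", "truck_at(t2,portA)", "truck_at(t3,gate)"]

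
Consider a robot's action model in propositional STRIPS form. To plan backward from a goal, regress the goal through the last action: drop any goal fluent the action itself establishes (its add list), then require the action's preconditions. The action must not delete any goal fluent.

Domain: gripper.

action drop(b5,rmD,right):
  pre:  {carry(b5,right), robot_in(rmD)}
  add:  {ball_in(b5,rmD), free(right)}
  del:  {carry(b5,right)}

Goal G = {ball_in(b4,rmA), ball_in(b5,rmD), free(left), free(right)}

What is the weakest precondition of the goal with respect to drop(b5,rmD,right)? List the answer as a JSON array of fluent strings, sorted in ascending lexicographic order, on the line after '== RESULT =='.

Compute (G \ add) ∪ pre:
  G ∩ del = {}  (empty — regression defined)
  G \ add = {ball_in(b4,rmA), ball_in(b5,rmD), free(left), free(right)} \ {ball_in(b5,rmD), free(right)} = {ball_in(b4,rmA), free(left)}
  ∪ pre   = {ball_in(b4,rmA), free(left)} ∪ {carry(b5,right), robot_in(rmD)}
          = {ball_in(b4,rmA), carry(b5,right), free(left), robot_in(rmD)}

== RESULT ==
["ball_in(b4,rmA)", "carry(b5,right)", "free(left)", "robot_in(rmD)"]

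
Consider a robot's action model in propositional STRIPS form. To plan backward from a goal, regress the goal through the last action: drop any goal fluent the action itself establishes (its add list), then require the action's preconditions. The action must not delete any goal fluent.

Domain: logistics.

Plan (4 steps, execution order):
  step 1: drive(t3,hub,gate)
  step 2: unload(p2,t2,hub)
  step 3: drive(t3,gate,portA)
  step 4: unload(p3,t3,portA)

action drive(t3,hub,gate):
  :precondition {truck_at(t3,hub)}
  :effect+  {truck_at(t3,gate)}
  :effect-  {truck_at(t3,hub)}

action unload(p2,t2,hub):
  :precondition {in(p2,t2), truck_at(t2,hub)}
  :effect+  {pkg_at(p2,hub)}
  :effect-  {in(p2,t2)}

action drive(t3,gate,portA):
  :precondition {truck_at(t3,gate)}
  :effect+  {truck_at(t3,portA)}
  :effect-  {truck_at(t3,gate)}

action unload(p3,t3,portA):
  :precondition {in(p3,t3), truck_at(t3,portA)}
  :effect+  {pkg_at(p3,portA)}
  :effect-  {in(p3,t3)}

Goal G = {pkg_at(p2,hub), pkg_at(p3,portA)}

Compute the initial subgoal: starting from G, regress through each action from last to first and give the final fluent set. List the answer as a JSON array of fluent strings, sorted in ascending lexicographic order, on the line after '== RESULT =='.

Regress step by step:
  through step 4 (unload(p3,t3,portA)): drop {pkg_at(p3,portA)}, keep {pkg_at(p2,hub)}, require {in(p3,t3), truck_at(t3,portA)}
    → {in(p3,t3), pkg_at(p2,hub), truck_at(t3,portA)}
  through step 3 (drive(t3,gate,portA)): drop {truck_at(t3,portA)}, keep {in(p3,t3), pkg_at(p2,hub)}, require {truck_at(t3,gate)}
    → {in(p3,t3), pkg_at(p2,hub), truck_at(t3,gate)}
  through step 2 (unload(p2,t2,hub)): drop {pkg_at(p2,hub)}, keep {in(p3,t3), truck_at(t3,gate)}, require {in(p2,t2), truck_at(t2,hub)}
    → {in(p2,t2), in(p3,t3), truck_at(t2,hub), truck_at(t3,gate)}
  through step 1 (drive(t3,hub,gate)): drop {truck_at(t3,gate)}, keep {in(p2,t2), in(p3,t3), truck_at(t2,hub)}, require {truck_at(t3,hub)}
    → {in(p2,t2), in(p3,t3), truck_at(t2,hub), truck_at(t3,hub)}

== RESULT ==
["in(p2,t2)", "in(p3,t3)", "truck_at(t2,hub)", "truck_at(t3,hub)"]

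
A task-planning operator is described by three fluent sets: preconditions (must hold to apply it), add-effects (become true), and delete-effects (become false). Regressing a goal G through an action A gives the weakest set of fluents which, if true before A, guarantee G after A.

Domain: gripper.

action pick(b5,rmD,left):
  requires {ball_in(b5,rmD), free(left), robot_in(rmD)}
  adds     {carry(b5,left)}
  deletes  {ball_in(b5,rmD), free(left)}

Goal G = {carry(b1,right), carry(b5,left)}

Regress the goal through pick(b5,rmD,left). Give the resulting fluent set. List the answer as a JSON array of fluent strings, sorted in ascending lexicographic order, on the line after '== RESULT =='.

Regress:
  G ∩ del = {}  (empty — regression defined)
  G \ add = {carry(b1,right), carry(b5,left)} \ {carry(b5,left)} = {carry(b1,right)}
  ∪ pre   = {carry(b1,right)} ∪ {ball_in(b5,rmD), free(left), robot_in(rmD)}
          = {ball_in(b5,rmD), carry(b1,right), free(left), robot_in(rmD)}

== RESULT ==
["ball_in(b5,rmD)", "carry(b1,right)", "free(left)", "robot_in(rmD)"]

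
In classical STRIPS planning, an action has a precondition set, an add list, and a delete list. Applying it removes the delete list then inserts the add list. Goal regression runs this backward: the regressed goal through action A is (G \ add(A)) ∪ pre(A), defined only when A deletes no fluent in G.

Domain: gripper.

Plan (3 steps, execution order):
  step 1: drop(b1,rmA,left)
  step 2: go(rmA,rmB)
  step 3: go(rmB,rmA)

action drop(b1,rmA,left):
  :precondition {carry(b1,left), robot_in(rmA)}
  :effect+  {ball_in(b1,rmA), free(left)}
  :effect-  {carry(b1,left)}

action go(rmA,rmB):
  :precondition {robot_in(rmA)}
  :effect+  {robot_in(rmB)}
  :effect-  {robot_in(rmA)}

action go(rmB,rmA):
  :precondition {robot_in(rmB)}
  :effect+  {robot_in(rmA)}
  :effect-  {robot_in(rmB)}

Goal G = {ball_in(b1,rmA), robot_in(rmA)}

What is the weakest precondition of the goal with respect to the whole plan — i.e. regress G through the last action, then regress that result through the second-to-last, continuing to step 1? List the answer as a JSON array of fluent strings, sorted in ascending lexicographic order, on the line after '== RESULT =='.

Regress step by step:
  through step 3 (go(rmB,rmA)): drop {robot_in(rmA)}, keep {ball_in(b1,rmA)}, require {robot_in(rmB)}
    → {ball_in(b1,rmA), robot_in(rmB)}
  through step 2 (go(rmA,rmB)): drop {robot_in(rmB)}, keep {ball_in(b1,rmA)}, require {robot_in(rmA)}
    → {ball_in(b1,rmA), robot_in(rmA)}
  through step 1 (drop(b1,rmA,left)): drop {ball_in(b1,rmA)}, keep {robot_in(rmA)}, require {carry(b1,left), robot_in(rmA)}
    → {carry(b1,left), robot_in(rmA)}

== RESULT ==
["carry(b1,left)", "robot_in(rmA)"]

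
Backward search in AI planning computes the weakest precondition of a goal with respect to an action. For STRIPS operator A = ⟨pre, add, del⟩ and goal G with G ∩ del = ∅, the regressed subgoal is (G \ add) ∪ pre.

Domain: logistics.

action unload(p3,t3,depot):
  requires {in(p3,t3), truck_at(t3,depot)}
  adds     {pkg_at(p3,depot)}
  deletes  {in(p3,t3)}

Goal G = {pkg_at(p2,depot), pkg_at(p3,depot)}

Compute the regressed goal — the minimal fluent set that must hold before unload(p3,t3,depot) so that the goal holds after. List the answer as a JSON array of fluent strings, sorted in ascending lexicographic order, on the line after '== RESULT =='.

Regress:
  G ∩ del = {}  (empty — regression defined)
  G \ add = {pkg_at(p2,depot), pkg_at(p3,depot)} \ {pkg_at(p3,depot)} = {pkg_at(p2,depot)}
  ∪ pre   = {pkg_at(p2,depot)} ∪ {in(p3,t3), truck_at(t3,depot)}
          = {in(p3,t3), pkg_at(p2,depot), truck_at(t3,depot)}

== RESULT ==
["in(p3,t3)", "pkg_at(p2,depot)", "truck_at(t3,depot)"]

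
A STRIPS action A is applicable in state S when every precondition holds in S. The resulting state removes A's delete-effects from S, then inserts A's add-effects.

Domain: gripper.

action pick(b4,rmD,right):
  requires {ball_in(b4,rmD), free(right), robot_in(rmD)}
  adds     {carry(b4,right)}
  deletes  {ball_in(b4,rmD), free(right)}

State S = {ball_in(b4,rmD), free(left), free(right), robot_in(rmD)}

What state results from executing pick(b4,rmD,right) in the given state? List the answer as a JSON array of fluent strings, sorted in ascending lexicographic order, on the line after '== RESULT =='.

Compute (S \ del) ∪ add:
  pre ⊆ S: {ball_in(b4,rmD), free(right), robot_in(rmD)} ⊆ S  — applicable
  S \ del = {free(left), robot_in(rmD)}
  ∪ add   = {carry(b4,right), free(left), robot_in(rmD)}

== RESULT ==
["carry(b4,right)", "free(left)", "robot_in(rmD)"]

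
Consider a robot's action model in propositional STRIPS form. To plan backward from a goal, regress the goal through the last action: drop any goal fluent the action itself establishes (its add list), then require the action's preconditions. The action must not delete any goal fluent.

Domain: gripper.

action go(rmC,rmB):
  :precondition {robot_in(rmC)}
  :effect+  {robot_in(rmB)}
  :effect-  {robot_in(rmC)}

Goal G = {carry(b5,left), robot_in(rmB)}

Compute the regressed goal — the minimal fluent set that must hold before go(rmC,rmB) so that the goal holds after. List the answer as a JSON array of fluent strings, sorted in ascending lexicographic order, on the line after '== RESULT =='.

Regress:
  G ∩ del = {}  (empty — regression defined)
  G \ add = {carry(b5,left), robot_in(rmB)} \ {robot_in(rmB)} = {carry(b5,left)}
  ∪ pre   = {carry(b5,left)} ∪ {robot_in(rmC)}
          = {carry(b5,left), robot_in(rmC)}

== RESULT ==
["carry(b5,left)", "robot_in(rmC)"]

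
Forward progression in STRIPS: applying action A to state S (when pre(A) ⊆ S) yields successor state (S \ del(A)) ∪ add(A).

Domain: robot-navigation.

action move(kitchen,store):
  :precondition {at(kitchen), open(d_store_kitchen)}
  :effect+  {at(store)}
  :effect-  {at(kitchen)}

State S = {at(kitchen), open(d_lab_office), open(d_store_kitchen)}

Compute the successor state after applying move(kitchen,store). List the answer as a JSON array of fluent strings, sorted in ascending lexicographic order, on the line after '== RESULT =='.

Progress:
  pre ⊆ S: {at(kitchen), open(d_store_kitchen)} ⊆ S  — applicable
  S \ del = {open(d_lab_office), open(d_store_kitchen)}
  ∪ add   = {at(store), open(d_lab_office), open(d_store_kitchen)}

== RESULT ==
["at(store)", "open(d_lab_office)", "open(d_store_kitchen)"]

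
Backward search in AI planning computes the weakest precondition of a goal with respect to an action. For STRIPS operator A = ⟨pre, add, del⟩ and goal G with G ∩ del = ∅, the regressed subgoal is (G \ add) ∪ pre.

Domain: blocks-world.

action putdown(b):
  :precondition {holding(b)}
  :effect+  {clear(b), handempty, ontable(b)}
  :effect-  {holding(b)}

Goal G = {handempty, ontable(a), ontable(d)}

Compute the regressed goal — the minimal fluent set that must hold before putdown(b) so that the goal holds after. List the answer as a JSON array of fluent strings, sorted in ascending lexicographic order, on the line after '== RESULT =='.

Regress:
  G ∩ del = {}  (empty — regression defined)
  G \ add = {handempty, ontable(a), ontable(d)} \ {clear(b), handempty, ontable(b)} = {ontable(a), ontable(d)}
  ∪ pre   = {ontable(a), ontable(d)} ∪ {holding(b)}
          = {holding(b), ontable(a), ontable(d)}

== RESULT ==
["holding(b)", "ontable(a)", "ontable(d)"]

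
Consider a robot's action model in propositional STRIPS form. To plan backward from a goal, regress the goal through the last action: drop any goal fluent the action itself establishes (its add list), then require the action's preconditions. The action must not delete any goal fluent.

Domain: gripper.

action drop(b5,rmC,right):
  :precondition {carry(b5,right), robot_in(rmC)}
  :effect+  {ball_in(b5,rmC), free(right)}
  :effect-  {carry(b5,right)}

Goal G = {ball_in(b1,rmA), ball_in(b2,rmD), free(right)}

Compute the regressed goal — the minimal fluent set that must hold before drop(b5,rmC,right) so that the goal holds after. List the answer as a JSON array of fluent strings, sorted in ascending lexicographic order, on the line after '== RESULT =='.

Compute (G \ add) ∪ pre:
  G ∩ del = {}  (empty — regression defined)
  G \ add = {ball_in(b1,rmA), ball_in(b2,rmD), free(right)} \ {ball_in(b5,rmC), free(right)} = {ball_in(b1,rmA), ball_in(b2,rmD)}
  ∪ pre   = {ball_in(b1,rmA), ball_in(b2,rmD)} ∪ {carry(b5,right), robot_in(rmC)}
          = {ball_in(b1,rmA), ball_in(b2,rmD), carry(b5,right), robot_in(rmC)}

== RESULT ==
["ball_in(b1,rmA)", "ball_in(b2,rmD)", "carry(b5,right)", "robot_in(rmC)"]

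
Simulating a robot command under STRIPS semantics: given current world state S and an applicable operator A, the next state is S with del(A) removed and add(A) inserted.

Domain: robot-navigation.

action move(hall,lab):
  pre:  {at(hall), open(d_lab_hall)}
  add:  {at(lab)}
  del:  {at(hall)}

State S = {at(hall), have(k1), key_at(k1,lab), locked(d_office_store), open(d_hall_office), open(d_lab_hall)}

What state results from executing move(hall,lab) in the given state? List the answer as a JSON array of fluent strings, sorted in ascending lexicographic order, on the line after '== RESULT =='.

Compute (S \ del) ∪ add:
  pre ⊆ S: {at(hall), open(d_lab_hall)} ⊆ S  — applicable
  S \ del = {have(k1), key_at(k1,lab), locked(d_office_store), open(d_hall_office), open(d_lab_hall)}
  ∪ add   = {at(lab), have(k1), key_at(k1,lab), locked(d_office_store), open(d_hall_office), open(d_lab_hall)}

== RESULT ==
["at(lab)", "have(k1)", "key_at(k1,lab)", "locked(d_office_store)", "open(d_hall_office)", "open(d_lab_hall)"]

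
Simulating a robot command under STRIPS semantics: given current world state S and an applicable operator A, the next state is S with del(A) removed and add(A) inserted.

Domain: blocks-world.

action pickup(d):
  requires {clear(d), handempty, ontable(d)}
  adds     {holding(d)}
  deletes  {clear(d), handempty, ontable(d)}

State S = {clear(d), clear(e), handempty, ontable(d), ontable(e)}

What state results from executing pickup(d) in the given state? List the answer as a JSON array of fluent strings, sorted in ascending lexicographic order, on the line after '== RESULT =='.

Compute (S \ del) ∪ add:
  pre ⊆ S: {clear(d), handempty, ontable(d)} ⊆ S  — applicable
  S \ del = {clear(e), ontable(e)}
  ∪ add   = {clear(e), holding(d), ontable(e)}

== RESULT ==
["clear(e)", "holding(d)", "ontable(e)"]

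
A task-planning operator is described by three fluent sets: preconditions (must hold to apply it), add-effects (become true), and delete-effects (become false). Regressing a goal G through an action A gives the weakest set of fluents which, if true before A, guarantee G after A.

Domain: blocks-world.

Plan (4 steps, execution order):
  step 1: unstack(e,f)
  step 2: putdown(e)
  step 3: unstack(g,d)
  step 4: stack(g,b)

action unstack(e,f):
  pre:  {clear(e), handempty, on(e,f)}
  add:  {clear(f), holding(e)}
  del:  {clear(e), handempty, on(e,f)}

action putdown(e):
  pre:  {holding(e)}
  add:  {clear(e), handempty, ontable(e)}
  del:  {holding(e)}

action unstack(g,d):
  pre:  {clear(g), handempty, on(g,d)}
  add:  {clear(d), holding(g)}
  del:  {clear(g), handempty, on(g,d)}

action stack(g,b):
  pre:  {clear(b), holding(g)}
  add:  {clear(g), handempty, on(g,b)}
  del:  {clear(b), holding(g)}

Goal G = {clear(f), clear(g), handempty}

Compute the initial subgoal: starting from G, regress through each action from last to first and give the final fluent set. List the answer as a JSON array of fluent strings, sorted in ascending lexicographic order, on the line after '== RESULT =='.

Regress step by step:
  through step 4 (stack(g,b)): drop {clear(g), handempty}, keep {clear(f)}, require {clear(b), holding(g)}
    → {clear(b), clear(f), holding(g)}
  through step 3 (unstack(g,d)): drop {holding(g)}, keep {clear(b), clear(f)}, require {clear(g), handempty, on(g,d)}
    → {clear(b), clear(f), clear(g), handempty, on(g,d)}
  through step 2 (putdown(e)): drop {handempty}, keep {clear(b), clear(f), clear(g), on(g,d)}, require {holding(e)}
    → {clear(b), clear(f), clear(g), holding(e), on(g,d)}
  through step 1 (unstack(e,f)): drop {clear(f), holding(e)}, keep {clear(b), clear(g), on(g,d)}, require {clear(e), handempty, on(e,f)}
    → {clear(b), clear(e), clear(g), handempty, on(e,f), on(g,d)}

== RESULT ==
["clear(b)", "clear(e)", "clear(g)", "handempty", "on(e,f)", "on(g,d)"]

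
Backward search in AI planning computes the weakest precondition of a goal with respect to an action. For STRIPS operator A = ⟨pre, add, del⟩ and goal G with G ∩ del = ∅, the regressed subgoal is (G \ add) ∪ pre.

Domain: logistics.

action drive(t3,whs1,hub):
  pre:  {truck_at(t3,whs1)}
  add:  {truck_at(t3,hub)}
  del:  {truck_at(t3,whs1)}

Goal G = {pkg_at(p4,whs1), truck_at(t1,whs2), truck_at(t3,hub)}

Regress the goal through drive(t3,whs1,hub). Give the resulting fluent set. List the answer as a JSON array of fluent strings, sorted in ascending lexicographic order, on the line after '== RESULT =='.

Regress:
  G ∩ del = {}  (empty — regression defined)
  G \ add = {pkg_at(p4,whs1), truck_at(t1,whs2), truck_at(t3,hub)} \ {truck_at(t3,hub)} = {pkg_at(p4,whs1), truck_at(t1,whs2)}
  ∪ pre   = {pkg_at(p4,whs1), truck_at(t1,whs2)} ∪ {truck_at(t3,whs1)}
          = {pkg_at(p4,whs1), truck_at(t1,whs2), truck_at(t3,whs1)}

== RESULT ==
["pkg_at(p4,whs1)", "truck_at(t1,whs2)", "truck_at(t3,whs1)"]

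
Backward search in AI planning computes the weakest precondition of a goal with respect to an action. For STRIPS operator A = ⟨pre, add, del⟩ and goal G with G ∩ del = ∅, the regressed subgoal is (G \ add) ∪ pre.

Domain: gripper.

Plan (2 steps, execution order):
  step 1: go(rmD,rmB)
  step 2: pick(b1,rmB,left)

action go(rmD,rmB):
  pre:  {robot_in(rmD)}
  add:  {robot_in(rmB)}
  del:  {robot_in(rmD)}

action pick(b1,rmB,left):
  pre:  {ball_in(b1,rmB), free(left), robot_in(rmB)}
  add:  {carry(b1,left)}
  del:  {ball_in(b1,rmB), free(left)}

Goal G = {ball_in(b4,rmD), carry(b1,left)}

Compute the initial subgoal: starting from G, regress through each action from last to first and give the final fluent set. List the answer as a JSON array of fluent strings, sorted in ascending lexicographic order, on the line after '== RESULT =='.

Regress step by step:
  through step 2 (pick(b1,rmB,left)): drop {carry(b1,left)}, keep {ball_in(b4,rmD)}, require {ball_in(b1,rmB), free(left), robot_in(rmB)}
    → {ball_in(b1,rmB), ball_in(b4,rmD), free(left), robot_in(rmB)}
  through step 1 (go(rmD,rmB)): drop {robot_in(rmB)}, keep {ball_in(b1,rmB), ball_in(b4,rmD), free(left)}, require {robot_in(rmD)}
    → {ball_in(b1,rmB), ball_in(b4,rmD), free(left), robot_in(rmD)}

== RESULT ==
["ball_in(b1,rmB)", "ball_in(b4,rmD)", "free(left)", "robot_in(rmD)"]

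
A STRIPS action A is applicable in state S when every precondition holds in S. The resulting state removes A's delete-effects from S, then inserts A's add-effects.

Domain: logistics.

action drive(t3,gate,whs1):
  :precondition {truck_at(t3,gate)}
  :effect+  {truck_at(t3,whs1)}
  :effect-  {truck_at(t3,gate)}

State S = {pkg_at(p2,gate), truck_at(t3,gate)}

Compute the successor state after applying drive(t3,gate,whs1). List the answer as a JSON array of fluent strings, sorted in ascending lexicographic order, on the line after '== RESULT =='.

Compute (S \ del) ∪ add:
  pre ⊆ S: {truck_at(t3,gate)} ⊆ S  — applicable
  S \ del = {pkg_at(p2,gate)}
  ∪ add   = {pkg_at(p2,gate), truck_at(t3,whs1)}

== RESULT ==
["pkg_at(p2,gate)", "truck_at(t3,whs1)"]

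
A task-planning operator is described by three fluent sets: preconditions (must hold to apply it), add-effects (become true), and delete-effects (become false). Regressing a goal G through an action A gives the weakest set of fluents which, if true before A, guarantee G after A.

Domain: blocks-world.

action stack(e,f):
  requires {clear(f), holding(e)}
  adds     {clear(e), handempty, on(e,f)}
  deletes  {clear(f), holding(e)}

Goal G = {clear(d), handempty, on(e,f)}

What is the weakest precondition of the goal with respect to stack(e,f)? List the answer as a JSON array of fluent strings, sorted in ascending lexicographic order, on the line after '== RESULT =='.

Compute (G \ add) ∪ pre:
  G ∩ del = {}  (empty — regression defined)
  G \ add = {clear(d), handempty, on(e,f)} \ {clear(e), handempty, on(e,f)} = {clear(d)}
  ∪ pre   = {clear(d)} ∪ {clear(f), holding(e)}
          = {clear(d), clear(f), holding(e)}

== RESULT ==
["clear(d)", "clear(f)", "holding(e)"]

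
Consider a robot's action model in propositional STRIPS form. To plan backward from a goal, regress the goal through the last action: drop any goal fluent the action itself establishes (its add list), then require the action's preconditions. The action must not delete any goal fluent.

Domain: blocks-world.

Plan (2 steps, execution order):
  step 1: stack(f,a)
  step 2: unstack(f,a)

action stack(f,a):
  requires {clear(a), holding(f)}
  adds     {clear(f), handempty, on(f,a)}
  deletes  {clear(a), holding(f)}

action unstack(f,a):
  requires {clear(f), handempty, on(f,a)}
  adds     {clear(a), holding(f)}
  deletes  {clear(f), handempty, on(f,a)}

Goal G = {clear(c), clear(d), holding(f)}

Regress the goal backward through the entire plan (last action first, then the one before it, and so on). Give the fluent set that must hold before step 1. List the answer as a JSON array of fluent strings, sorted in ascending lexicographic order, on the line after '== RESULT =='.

Work backward from the goal:
  through step 2 (unstack(f,a)): drop {holding(f)}, keep {clear(c), clear(d)}, require {clear(f), handempty, on(f,a)}
    → {clear(c), clear(d), clear(f), handempty, on(f,a)}
  through step 1 (stack(f,a)): drop {clear(f), handempty, on(f,a)}, keep {clear(c), clear(d)}, require {clear(a), holding(f)}
    → {clear(a), clear(c), clear(d), holding(f)}

== RESULT ==
["clear(a)", "clear(c)", "clear(d)", "holding(f)"]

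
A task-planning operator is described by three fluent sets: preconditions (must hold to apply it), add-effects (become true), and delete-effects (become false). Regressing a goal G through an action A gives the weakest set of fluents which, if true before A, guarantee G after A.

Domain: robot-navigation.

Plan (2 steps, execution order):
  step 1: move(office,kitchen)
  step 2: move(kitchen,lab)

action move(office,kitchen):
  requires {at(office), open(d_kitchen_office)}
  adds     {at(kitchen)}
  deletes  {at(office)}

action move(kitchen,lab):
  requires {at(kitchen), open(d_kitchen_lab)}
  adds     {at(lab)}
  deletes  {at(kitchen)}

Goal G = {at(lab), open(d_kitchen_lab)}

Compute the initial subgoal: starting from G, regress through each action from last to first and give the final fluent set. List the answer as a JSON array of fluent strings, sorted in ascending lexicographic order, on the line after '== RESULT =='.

Work backward from the goal:
  through step 2 (move(kitchen,lab)): drop {at(lab)}, keep {open(d_kitchen_lab)}, require {at(kitchen), open(d_kitchen_lab)}
    → {at(kitchen), open(d_kitchen_lab)}
  through step 1 (move(office,kitchen)): drop {at(kitchen)}, keep {open(d_kitchen_lab)}, require {at(office), open(d_kitchen_office)}
    → {at(office), open(d_kitchen_lab), open(d_kitchen_office)}

== RESULT ==
["at(office)", "open(d_kitchen_lab)", "open(d_kitchen_office)"]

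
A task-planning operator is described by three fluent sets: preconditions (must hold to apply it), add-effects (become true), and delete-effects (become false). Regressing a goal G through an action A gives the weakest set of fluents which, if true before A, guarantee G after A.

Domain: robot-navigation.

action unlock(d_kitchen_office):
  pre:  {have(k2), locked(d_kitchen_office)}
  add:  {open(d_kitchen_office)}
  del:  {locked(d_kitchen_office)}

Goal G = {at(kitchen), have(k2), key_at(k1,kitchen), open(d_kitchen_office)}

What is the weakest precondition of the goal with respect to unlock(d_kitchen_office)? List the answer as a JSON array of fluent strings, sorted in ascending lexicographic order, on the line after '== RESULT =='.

Compute (G \ add) ∪ pre:
  G ∩ del = {}  (empty — regression defined)
  G \ add = {at(kitchen), have(k2), key_at(k1,kitchen), open(d_kitchen_office)} \ {open(d_kitchen_office)} = {at(kitchen), have(k2), key_at(k1,kitchen)}
  ∪ pre   = {at(kitchen), have(k2), key_at(k1,kitchen)} ∪ {have(k2), locked(d_kitchen_office)}
          = {at(kitchen), have(k2), key_at(k1,kitchen), locked(d_kitchen_office)}

== RESULT ==
["at(kitchen)", "have(k2)", "key_at(k1,kitchen)", "locked(d_kitchen_office)"]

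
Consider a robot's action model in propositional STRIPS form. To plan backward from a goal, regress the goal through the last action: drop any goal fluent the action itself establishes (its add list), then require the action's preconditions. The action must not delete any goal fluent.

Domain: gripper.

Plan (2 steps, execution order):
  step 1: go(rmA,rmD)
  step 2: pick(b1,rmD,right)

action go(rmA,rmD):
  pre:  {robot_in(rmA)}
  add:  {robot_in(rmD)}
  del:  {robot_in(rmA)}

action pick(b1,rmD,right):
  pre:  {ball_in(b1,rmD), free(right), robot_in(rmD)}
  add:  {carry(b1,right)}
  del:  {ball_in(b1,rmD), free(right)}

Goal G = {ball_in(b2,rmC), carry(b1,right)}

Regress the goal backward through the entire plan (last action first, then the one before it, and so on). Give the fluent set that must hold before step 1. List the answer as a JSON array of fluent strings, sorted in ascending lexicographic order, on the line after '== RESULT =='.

Regress step by step:
  through step 2 (pick(b1,rmD,right)): drop {carry(b1,right)}, keep {ball_in(b2,rmC)}, require {ball_in(b1,rmD), free(right), robot_in(rmD)}
    → {ball_in(b1,rmD), ball_in(b2,rmC), free(right), robot_in(rmD)}
  through step 1 (go(rmA,rmD)): drop {robot_in(rmD)}, keep {ball_in(b1,rmD), ball_in(b2,rmC), free(right)}, require {robot_in(rmA)}
    → {ball_in(b1,rmD), ball_in(b2,rmC), free(right), robot_in(rmA)}

== RESULT ==
["ball_in(b1,rmD)", "ball_in(b2,rmC)", "free(right)", "robot_in(rmA)"]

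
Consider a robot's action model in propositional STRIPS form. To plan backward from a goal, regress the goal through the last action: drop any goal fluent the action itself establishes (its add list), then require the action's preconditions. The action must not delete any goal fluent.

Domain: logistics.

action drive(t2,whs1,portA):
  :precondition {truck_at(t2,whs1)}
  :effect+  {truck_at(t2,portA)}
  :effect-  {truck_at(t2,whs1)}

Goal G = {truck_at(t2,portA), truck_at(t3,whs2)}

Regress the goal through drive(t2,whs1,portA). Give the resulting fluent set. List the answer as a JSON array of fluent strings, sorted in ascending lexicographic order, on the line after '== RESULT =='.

Compute (G \ add) ∪ pre:
  G ∩ del = {}  (empty — regression defined)
  G \ add = {truck_at(t2,portA), truck_at(t3,whs2)} \ {truck_at(t2,portA)} = {truck_at(t3,whs2)}
  ∪ pre   = {truck_at(t3,whs2)} ∪ {truck_at(t2,whs1)}
          = {truck_at(t2,whs1), truck_at(t3,whs2)}

== RESULT ==
["truck_at(t2,whs1)", "truck_at(t3,whs2)"]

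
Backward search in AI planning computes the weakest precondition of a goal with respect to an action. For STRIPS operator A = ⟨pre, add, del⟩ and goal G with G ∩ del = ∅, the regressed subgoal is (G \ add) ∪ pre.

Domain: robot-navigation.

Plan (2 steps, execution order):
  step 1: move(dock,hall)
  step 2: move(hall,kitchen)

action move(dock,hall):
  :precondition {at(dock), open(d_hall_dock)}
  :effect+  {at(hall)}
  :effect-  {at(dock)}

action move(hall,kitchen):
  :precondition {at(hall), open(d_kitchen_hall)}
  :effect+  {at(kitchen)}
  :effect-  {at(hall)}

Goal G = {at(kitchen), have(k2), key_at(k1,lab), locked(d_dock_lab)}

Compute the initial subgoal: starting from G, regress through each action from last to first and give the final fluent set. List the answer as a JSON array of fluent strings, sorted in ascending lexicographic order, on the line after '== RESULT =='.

Work backward from the goal:
  through step 2 (move(hall,kitchen)): drop {at(kitchen)}, keep {have(k2), key_at(k1,lab), locked(d_dock_lab)}, require {at(hall), open(d_kitchen_hall)}
    → {at(hall), have(k2), key_at(k1,lab), locked(d_dock_lab), open(d_kitchen_hall)}
  through step 1 (move(dock,hall)): drop {at(hall)}, keep {have(k2), key_at(k1,lab), locked(d_dock_lab), open(d_kitchen_hall)}, require {at(dock), open(d_hall_dock)}
    → {at(dock), have(k2), key_at(k1,lab), locked(d_dock_lab), open(d_hall_dock), open(d_kitchen_hall)}

== RESULT ==
["at(dock)", "have(k2)", "key_at(k1,lab)", "locked(d_dock_lab)", "open(d_hall_dock)", "open(d_kitchen_hall)"]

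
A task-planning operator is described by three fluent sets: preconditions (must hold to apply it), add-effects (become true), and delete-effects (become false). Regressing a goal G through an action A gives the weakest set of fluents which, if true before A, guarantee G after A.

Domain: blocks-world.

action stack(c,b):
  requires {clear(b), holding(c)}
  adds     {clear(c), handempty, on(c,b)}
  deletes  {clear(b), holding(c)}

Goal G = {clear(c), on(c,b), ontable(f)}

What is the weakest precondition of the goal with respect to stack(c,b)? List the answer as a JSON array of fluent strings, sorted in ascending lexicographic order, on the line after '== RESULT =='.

Compute (G \ add) ∪ pre:
  G ∩ del = {}  (empty — regression defined)
  G \ add = {clear(c), on(c,b), ontable(f)} \ {clear(c), handempty, on(c,b)} = {ontable(f)}
  ∪ pre   = {ontable(f)} ∪ {clear(b), holding(c)}
          = {clear(b), holding(c), ontable(f)}

== RESULT ==
["clear(b)", "holding(c)", "ontable(f)"]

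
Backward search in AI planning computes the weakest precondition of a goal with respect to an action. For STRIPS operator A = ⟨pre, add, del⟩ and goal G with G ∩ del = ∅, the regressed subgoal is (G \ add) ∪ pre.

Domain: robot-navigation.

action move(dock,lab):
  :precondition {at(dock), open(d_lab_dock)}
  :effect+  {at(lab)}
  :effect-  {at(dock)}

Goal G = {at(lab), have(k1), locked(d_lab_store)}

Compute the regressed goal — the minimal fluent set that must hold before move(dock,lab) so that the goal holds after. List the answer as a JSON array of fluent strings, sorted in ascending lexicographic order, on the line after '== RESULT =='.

Regress:
  G ∩ del = {}  (empty — regression defined)
  G \ add = {at(lab), have(k1), locked(d_lab_store)} \ {at(lab)} = {have(k1), locked(d_lab_store)}
  ∪ pre   = {have(k1), locked(d_lab_store)} ∪ {at(dock), open(d_lab_dock)}
          = {at(dock), have(k1), locked(d_lab_store), open(d_lab_dock)}

== RESULT ==
["at(dock)", "have(k1)", "locked(d_lab_store)", "open(d_lab_dock)"]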